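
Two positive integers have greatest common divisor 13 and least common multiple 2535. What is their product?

32955

For any two positive integers, gcd × lcm = product = 13 × 2535 = 32955.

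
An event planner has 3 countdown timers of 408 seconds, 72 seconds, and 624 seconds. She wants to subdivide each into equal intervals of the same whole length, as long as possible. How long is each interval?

The interval must divide each timer length; the longest such is the gcd.
408 = 2^3 × 3 × 17
72 = 2^3 × 3^2
624 = 2^4 × 3 × 13
gcd(408, 72, 624) = 2^3 × 3 = 24.

24 seconds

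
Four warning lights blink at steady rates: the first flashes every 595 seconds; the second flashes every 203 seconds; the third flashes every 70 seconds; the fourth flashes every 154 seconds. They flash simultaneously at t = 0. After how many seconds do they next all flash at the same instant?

The first simultaneous occurrence is after LCM of the individual periods.
595 = 5 × 7 × 17
203 = 7 × 29
70 = 2 × 5 × 7
154 = 2 × 7 × 11
LCM(595, 203, 70, 154) = 2 × 5 × 7 × 11 × 17 × 29 = 379610.

379610 seconds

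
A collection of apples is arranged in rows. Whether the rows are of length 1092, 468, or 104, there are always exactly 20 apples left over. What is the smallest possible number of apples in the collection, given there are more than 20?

N − 20 must be a common multiple of 1092, 468, and 104.
1092 = 2^2 × 3 × 7 × 13
468 = 2^2 × 3^2 × 13
104 = 2^3 × 13
LCM(1092, 468, 104) = 2^3 × 3^2 × 7 × 13 = 6552.
Smallest N > 20 is LCM + 20 = 6552 + 20 = 6572.

6572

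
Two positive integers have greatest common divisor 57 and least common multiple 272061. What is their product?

15507477

For any two positive integers, gcd × lcm = product = 57 × 272061 = 15507477.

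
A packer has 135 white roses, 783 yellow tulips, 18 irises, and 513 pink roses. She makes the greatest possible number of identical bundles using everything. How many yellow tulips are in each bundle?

Number of bundles = gcd(135, 783, 18, 513).
135 = 3^3 × 5
783 = 3^3 × 29
18 = 2 × 3^2
513 = 3^3 × 19
gcd(135, 783, 18, 513) = 3^2 = 9.
yellow tulips per bundle = 783 / 9 = 87.

87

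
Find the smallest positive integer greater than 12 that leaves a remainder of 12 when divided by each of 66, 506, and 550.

37962

N − 12 must be a common multiple of 66, 506, and 550.
66 = 2 × 3 × 11
506 = 2 × 11 × 23
550 = 2 × 5^2 × 11
LCM(66, 506, 550) = 2 × 3 × 5^2 × 11 × 23 = 37950.
Smallest N > 12 is LCM + 12 = 37950 + 12 = 37962.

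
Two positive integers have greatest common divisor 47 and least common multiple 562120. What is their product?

For any two positive integers, gcd × lcm = product = 47 × 562120 = 26419640.

26419640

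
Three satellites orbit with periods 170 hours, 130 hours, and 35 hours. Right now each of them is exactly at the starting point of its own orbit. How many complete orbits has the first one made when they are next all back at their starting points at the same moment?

91 orbits

They are all back at their starting positions together after one LCM of the periods.
170 = 2 × 5 × 17
130 = 2 × 5 × 13
35 = 5 × 7
LCM(170, 130, 35) = 2 × 5 × 7 × 13 × 17 = 15470.
Orbits for period 170: 15470 / 170 = 91.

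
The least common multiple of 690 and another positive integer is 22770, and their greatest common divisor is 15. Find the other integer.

495

gcd × lcm = product of the two integers, so the other integer is (15 × 22770) / 690 = 495.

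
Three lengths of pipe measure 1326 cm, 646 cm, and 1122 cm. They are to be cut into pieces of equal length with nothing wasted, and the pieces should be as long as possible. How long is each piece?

34 cm

The greatest length dividing all of 1326, 646, and 1122 is their gcd.
1326 = 2 × 3 × 13 × 17
646 = 2 × 17 × 19
1122 = 2 × 3 × 11 × 17
gcd(1326, 646, 1122) = 2 × 17 = 34.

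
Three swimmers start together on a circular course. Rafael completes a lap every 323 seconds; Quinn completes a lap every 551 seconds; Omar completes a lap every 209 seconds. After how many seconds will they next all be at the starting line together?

103037 seconds

We need the least common multiple of the intervals.
323 = 17 × 19
551 = 19 × 29
209 = 11 × 19
LCM(323, 551, 209) = 11 × 17 × 19 × 29 = 103037.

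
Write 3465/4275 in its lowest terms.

77/95

3465 = 3^2 × 5 × 7 × 11
4275 = 3^2 × 5^2 × 19
gcd(3465, 4275) = 3^2 × 5 = 45.
Divide numerator and denominator by 45: 3465/4275 = 77/95.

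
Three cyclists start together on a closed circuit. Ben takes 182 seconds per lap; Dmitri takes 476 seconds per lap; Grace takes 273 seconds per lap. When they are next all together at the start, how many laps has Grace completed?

68 laps

All finish a whole number of cycles simultaneously at t = LCM of the periods.
182 = 2 × 7 × 13
476 = 2^2 × 7 × 17
273 = 3 × 7 × 13
LCM(182, 476, 273) = 2^2 × 3 × 7 × 13 × 17 = 18564.
Laps for period 273: 18564 / 273 = 68.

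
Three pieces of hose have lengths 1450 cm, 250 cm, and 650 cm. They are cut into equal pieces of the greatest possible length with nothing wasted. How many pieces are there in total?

47

Piece length = gcd(1450, 250, 650).
1450 = 2 × 5^2 × 29
250 = 2 × 5^3
650 = 2 × 5^2 × 13
gcd(1450, 250, 650) = 2 × 5^2 = 50.
Total pieces = 1450/50 + 250/50 + 650/50 = 29 + 5 + 13 = 47.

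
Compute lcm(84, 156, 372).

33852

84 = 2^2 × 3 × 7
156 = 2^2 × 3 × 13
372 = 2^2 × 3 × 31
LCM(84, 156, 372) = 2^2 × 3 × 7 × 13 × 31 = 33852.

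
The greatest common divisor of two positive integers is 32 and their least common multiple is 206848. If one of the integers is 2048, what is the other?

For two integers, gcd × lcm = product, so the other is (32 × 206848) / 2048 = 6619136 / 2048 = 3232.

3232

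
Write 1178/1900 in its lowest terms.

1178 = 2 × 19 × 31
1900 = 2^2 × 5^2 × 19
gcd(1178, 1900) = 2 × 19 = 38.
Divide numerator and denominator by 38: 1178/1900 = 31/50.

31/50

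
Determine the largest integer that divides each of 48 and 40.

8

48 = 2^4 × 3
40 = 2^3 × 5
gcd(48, 40) = 2^3 = 8.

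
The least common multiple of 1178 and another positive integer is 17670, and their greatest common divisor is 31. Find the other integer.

gcd × lcm = product of the two integers, so the other integer is (31 × 17670) / 1178 = 465.

465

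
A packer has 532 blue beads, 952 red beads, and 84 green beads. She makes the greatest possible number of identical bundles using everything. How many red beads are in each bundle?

34

Number of bundles = gcd(532, 952, 84).
532 = 2^2 × 7 × 19
952 = 2^3 × 7 × 17
84 = 2^2 × 3 × 7
gcd(532, 952, 84) = 2^2 × 7 = 28.
red beads per bundle = 952 / 28 = 34.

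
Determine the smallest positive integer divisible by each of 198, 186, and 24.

24552

198 = 2 × 3^2 × 11
186 = 2 × 3 × 31
24 = 2^3 × 3
LCM(198, 186, 24) = 2^3 × 3^2 × 11 × 31 = 24552.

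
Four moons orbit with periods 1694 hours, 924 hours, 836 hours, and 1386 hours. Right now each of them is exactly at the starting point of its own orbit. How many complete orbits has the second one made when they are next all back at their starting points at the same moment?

627 orbits

They are all back at their starting positions together after one LCM of the periods.
1694 = 2 × 7 × 11^2
924 = 2^2 × 3 × 7 × 11
836 = 2^2 × 11 × 19
1386 = 2 × 3^2 × 7 × 11
LCM(1694, 924, 836, 1386) = 2^2 × 3^2 × 7 × 11^2 × 19 = 579348.
Orbits for period 924: 579348 / 924 = 627.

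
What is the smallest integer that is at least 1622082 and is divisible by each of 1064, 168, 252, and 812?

1666224

The integer must be a common multiple of 1064, 168, 252, and 812, so a multiple of their LCM.
1064 = 2^3 × 7 × 19
168 = 2^3 × 3 × 7
252 = 2^2 × 3^2 × 7
812 = 2^2 × 7 × 29
LCM(1064, 168, 252, 812) = 2^3 × 3^2 × 7 × 19 × 29 = 277704.
Smallest multiple of 277704 that is ≥ 1622082: ⌈1622082/277704⌉ × 277704 = 6 × 277704 = 1666224.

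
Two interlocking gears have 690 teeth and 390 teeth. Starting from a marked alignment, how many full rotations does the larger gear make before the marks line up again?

13 rotations

The first common completion time is the LCM of the periods.
690 = 2 × 3 × 5 × 23
390 = 2 × 3 × 5 × 13
LCM(690, 390) = 2 × 3 × 5 × 13 × 23 = 8970.
Rotations for period 690: 8970 / 690 = 13.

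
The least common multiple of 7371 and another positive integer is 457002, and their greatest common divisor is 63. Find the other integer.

3906

gcd × lcm = product of the two integers, so the other integer is (63 × 457002) / 7371 = 3906.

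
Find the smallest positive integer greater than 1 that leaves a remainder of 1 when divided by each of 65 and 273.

1366

N − 1 must be a common multiple of 65 and 273.
65 = 5 × 13
273 = 3 × 7 × 13
LCM(65, 273) = 3 × 5 × 7 × 13 = 1365.
Smallest N > 1 is LCM + 1 = 1365 + 1 = 1366.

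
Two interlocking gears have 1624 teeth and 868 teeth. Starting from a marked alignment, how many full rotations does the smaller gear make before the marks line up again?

58 rotations

All finish a whole number of cycles simultaneously at t = LCM of the periods.
1624 = 2^3 × 7 × 29
868 = 2^2 × 7 × 31
LCM(1624, 868) = 2^3 × 7 × 29 × 31 = 50344.
Rotations for period 868: 50344 / 868 = 58.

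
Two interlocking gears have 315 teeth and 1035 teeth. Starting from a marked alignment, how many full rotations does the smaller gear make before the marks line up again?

All finish a whole number of cycles simultaneously at t = LCM of the periods.
315 = 3^2 × 5 × 7
1035 = 3^2 × 5 × 23
LCM(315, 1035) = 3^2 × 5 × 7 × 23 = 7245.
Rotations for period 315: 7245 / 315 = 23.

23 rotations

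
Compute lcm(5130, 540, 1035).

235980

5130 = 2 × 3^3 × 5 × 19
540 = 2^2 × 3^3 × 5
1035 = 3^2 × 5 × 23
LCM(5130, 540, 1035) = 2^2 × 3^3 × 5 × 19 × 23 = 235980.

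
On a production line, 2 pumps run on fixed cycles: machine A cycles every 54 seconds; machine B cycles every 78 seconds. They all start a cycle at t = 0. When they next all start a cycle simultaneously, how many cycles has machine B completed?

The first common completion time is the LCM of the periods.
54 = 2 × 3^3
78 = 2 × 3 × 13
LCM(54, 78) = 2 × 3^3 × 13 = 702.
Cycles for period 78: 702 / 78 = 9.

9 cycles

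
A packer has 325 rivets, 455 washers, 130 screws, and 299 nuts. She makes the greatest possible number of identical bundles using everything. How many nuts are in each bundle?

Number of bundles = gcd(325, 455, 130, 299).
325 = 5^2 × 13
455 = 5 × 7 × 13
130 = 2 × 5 × 13
299 = 13 × 23
gcd(325, 455, 130, 299) = 13.
nuts per bundle = 299 / 13 = 23.

23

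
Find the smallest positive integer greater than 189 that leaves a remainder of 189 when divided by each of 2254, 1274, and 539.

N − 189 must be a common multiple of 2254, 1274, and 539.
2254 = 2 × 7^2 × 23
1274 = 2 × 7^2 × 13
539 = 7^2 × 11
LCM(2254, 1274, 539) = 2 × 7^2 × 11 × 13 × 23 = 322322.
Smallest N > 189 is LCM + 189 = 322322 + 189 = 322511.

322511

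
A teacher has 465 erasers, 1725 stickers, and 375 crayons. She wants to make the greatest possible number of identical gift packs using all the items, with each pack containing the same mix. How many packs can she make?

The pack count must divide each quantity, so the greatest is gcd(465, 1725, 375).
465 = 3 × 5 × 31
1725 = 3 × 5^2 × 23
375 = 3 × 5^3
gcd(465, 1725, 375) = 3 × 5 = 15.

15 packs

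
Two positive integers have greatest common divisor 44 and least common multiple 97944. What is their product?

4309536

For any two positive integers, gcd × lcm = product = 44 × 97944 = 4309536.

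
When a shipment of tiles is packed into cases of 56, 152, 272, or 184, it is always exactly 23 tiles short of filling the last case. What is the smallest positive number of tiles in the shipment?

Being 23 short of a full case of size k means N ≡ −23 (mod k), i.e. N + 23 is a multiple of each size.
56 = 2^3 × 7
152 = 2^3 × 19
272 = 2^4 × 17
184 = 2^3 × 23
LCM(56, 152, 272, 184) = 2^4 × 7 × 17 × 19 × 23 = 832048.
Smallest positive N is 832048 − 23 = 832025.

832025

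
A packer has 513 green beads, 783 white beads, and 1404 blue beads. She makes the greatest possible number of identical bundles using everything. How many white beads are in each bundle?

29

Number of bundles = gcd(513, 783, 1404).
513 = 3^3 × 19
783 = 3^3 × 29
1404 = 2^2 × 3^3 × 13
gcd(513, 783, 1404) = 3^3 = 27.
white beads per bundle = 783 / 27 = 29.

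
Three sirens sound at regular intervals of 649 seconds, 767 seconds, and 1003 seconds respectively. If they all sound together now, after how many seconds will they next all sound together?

They coincide at every common multiple of the periods; the first is the LCM.
649 = 11 × 59
767 = 13 × 59
1003 = 17 × 59
LCM(649, 767, 1003) = 11 × 13 × 17 × 59 = 143429.

143429 seconds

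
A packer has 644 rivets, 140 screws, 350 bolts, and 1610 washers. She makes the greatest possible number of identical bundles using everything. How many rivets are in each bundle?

Number of bundles = gcd(644, 140, 350, 1610).
644 = 2^2 × 7 × 23
140 = 2^2 × 5 × 7
350 = 2 × 5^2 × 7
1610 = 2 × 5 × 7 × 23
gcd(644, 140, 350, 1610) = 2 × 7 = 14.
rivets per bundle = 644 / 14 = 46.

46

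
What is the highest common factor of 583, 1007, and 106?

583 = 11 × 53
1007 = 19 × 53
106 = 2 × 53
gcd(583, 1007, 106) = 53.

53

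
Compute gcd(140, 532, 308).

140 = 2^2 × 5 × 7
532 = 2^2 × 7 × 19
308 = 2^2 × 7 × 11
gcd(140, 532, 308) = 2^2 × 7 = 28.

28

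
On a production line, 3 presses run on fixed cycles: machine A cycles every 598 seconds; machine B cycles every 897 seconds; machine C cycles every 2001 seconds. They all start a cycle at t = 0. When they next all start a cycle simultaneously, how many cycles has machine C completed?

26 cycles

They are all back at their starting positions together after one LCM of the periods.
598 = 2 × 13 × 23
897 = 3 × 13 × 23
2001 = 3 × 23 × 29
LCM(598, 897, 2001) = 2 × 3 × 13 × 23 × 29 = 52026.
Cycles for period 2001: 52026 / 2001 = 26.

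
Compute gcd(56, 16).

56 = 2^3 × 7
16 = 2^4
gcd(56, 16) = 2^3 = 8.

8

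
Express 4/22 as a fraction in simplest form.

2/11

4 = 2^2
22 = 2 × 11
gcd(4, 22) = 2.
Divide numerator and denominator by 2: 4/22 = 2/11.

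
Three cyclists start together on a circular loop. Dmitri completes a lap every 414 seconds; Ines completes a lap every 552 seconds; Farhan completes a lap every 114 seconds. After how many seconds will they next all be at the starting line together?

We need the least common multiple of the intervals.
414 = 2 × 3^2 × 23
552 = 2^3 × 3 × 23
114 = 2 × 3 × 19
LCM(414, 552, 114) = 2^3 × 3^2 × 19 × 23 = 31464.

31464 seconds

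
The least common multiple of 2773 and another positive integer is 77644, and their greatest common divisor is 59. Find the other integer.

gcd × lcm = product of the two integers, so the other integer is (59 × 77644) / 2773 = 1652.

1652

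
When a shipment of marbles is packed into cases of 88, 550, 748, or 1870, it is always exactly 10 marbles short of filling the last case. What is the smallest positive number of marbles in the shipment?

37390

Being 10 short of a full case of size k means N ≡ −10 (mod k), i.e. N + 10 is a multiple of each size.
88 = 2^3 × 11
550 = 2 × 5^2 × 11
748 = 2^2 × 11 × 17
1870 = 2 × 5 × 11 × 17
LCM(88, 550, 748, 1870) = 2^3 × 5^2 × 11 × 17 = 37400.
Smallest positive N is 37400 − 10 = 37390.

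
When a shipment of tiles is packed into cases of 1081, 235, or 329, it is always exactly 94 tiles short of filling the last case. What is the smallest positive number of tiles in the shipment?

Being 94 short of a full case of size k means N ≡ −94 (mod k), i.e. N + 94 is a multiple of each size.
1081 = 23 × 47
235 = 5 × 47
329 = 7 × 47
LCM(1081, 235, 329) = 5 × 7 × 23 × 47 = 37835.
Smallest positive N is 37835 − 94 = 37741.

37741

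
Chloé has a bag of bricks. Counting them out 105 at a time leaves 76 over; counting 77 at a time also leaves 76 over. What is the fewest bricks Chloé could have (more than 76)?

1231

N − 76 must be a common multiple of 105 and 77.
105 = 3 × 5 × 7
77 = 7 × 11
LCM(105, 77) = 3 × 5 × 7 × 11 = 1155.
Smallest N > 76 is LCM + 76 = 1155 + 76 = 1231.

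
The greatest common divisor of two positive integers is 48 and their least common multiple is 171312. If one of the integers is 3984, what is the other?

For two integers, gcd × lcm = product, so the other is (48 × 171312) / 3984 = 8222976 / 3984 = 2064.

2064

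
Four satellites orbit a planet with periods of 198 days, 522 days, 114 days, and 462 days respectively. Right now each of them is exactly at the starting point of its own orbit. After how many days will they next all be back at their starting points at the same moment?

The first simultaneous occurrence is after LCM of the individual periods.
198 = 2 × 3^2 × 11
522 = 2 × 3^2 × 29
114 = 2 × 3 × 19
462 = 2 × 3 × 7 × 11
LCM(198, 522, 114, 462) = 2 × 3^2 × 7 × 11 × 19 × 29 = 763686.

763686 days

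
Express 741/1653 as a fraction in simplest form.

741 = 3 × 13 × 19
1653 = 3 × 19 × 29
gcd(741, 1653) = 3 × 19 = 57.
Divide numerator and denominator by 57: 741/1653 = 13/29.

13/29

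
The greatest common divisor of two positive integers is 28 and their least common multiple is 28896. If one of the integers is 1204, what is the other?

For two integers, gcd × lcm = product, so the other is (28 × 28896) / 1204 = 809088 / 1204 = 672.

672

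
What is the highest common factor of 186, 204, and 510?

6

186 = 2 × 3 × 31
204 = 2^2 × 3 × 17
510 = 2 × 3 × 5 × 17
gcd(186, 204, 510) = 2 × 3 = 6.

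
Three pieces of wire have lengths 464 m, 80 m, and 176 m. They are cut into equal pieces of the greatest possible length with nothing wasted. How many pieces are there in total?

45

Piece length = gcd(464, 80, 176).
464 = 2^4 × 29
80 = 2^4 × 5
176 = 2^4 × 11
gcd(464, 80, 176) = 2^4 = 16.
Total pieces = 464/16 + 80/16 + 176/16 = 29 + 5 + 11 = 45.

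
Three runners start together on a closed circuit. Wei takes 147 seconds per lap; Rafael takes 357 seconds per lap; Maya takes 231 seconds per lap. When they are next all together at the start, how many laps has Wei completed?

They are all back at their starting positions together after one LCM of the periods.
147 = 3 × 7^2
357 = 3 × 7 × 17
231 = 3 × 7 × 11
LCM(147, 357, 231) = 3 × 7^2 × 11 × 17 = 27489.
Laps for period 147: 27489 / 147 = 187.

187 laps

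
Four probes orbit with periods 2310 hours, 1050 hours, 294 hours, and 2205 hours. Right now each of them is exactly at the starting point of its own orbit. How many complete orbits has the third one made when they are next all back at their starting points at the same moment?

825 orbits

They are all back at their starting positions together after one LCM of the periods.
2310 = 2 × 3 × 5 × 7 × 11
1050 = 2 × 3 × 5^2 × 7
294 = 2 × 3 × 7^2
2205 = 3^2 × 5 × 7^2
LCM(2310, 1050, 294, 2205) = 2 × 3^2 × 5^2 × 7^2 × 11 = 242550.
Orbits for period 294: 242550 / 294 = 825.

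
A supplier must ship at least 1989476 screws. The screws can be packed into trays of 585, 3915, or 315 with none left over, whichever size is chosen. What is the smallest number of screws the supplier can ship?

2137590

The number of screws must be a common multiple of 585, 3915, and 315, so a multiple of their LCM.
585 = 3^2 × 5 × 13
3915 = 3^3 × 5 × 29
315 = 3^2 × 5 × 7
LCM(585, 3915, 315) = 3^3 × 5 × 7 × 13 × 29 = 356265.
Smallest multiple of 356265 that is ≥ 1989476: ⌈1989476/356265⌉ × 356265 = 6 × 356265 = 2137590.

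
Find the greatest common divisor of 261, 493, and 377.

29

261 = 3^2 × 29
493 = 17 × 29
377 = 13 × 29
gcd(261, 493, 377) = 29.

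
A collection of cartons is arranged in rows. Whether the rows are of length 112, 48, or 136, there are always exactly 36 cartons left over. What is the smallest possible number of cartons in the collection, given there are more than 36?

N − 36 must be a common multiple of 112, 48, and 136.
112 = 2^4 × 7
48 = 2^4 × 3
136 = 2^3 × 17
LCM(112, 48, 136) = 2^4 × 3 × 7 × 17 = 5712.
Smallest N > 36 is LCM + 36 = 5712 + 36 = 5748.

5748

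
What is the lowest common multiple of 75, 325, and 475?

75 = 3 × 5^2
325 = 5^2 × 13
475 = 5^2 × 19
LCM(75, 325, 475) = 3 × 5^2 × 13 × 19 = 18525.

18525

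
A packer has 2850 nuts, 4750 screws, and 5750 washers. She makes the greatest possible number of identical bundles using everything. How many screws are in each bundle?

95

Number of bundles = gcd(2850, 4750, 5750).
2850 = 2 × 3 × 5^2 × 19
4750 = 2 × 5^3 × 19
5750 = 2 × 5^3 × 23
gcd(2850, 4750, 5750) = 2 × 5^2 = 50.
screws per bundle = 4750 / 50 = 95.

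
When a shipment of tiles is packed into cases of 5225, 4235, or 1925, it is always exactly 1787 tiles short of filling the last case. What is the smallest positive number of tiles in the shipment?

400538

Being 1787 short of a full case of size k means N ≡ −1787 (mod k), i.e. N + 1787 is a multiple of each size.
5225 = 5^2 × 11 × 19
4235 = 5 × 7 × 11^2
1925 = 5^2 × 7 × 11
LCM(5225, 4235, 1925) = 5^2 × 7 × 11^2 × 19 = 402325.
Smallest positive N is 402325 − 1787 = 400538.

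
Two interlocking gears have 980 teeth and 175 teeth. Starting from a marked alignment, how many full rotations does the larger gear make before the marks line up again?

5 rotations

The first common completion time is the LCM of the periods.
980 = 2^2 × 5 × 7^2
175 = 5^2 × 7
LCM(980, 175) = 2^2 × 5^2 × 7^2 = 4900.
Rotations for period 980: 4900 / 980 = 5.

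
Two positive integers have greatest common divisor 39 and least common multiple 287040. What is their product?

For any two positive integers, gcd × lcm = product = 39 × 287040 = 11194560.

11194560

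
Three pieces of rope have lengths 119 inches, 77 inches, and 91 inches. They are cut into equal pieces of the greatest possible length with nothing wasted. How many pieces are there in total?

41

Piece length = gcd(119, 77, 91).
119 = 7 × 17
77 = 7 × 11
91 = 7 × 13
gcd(119, 77, 91) = 7.
Total pieces = 119/7 + 77/7 + 91/7 = 17 + 11 + 13 = 41.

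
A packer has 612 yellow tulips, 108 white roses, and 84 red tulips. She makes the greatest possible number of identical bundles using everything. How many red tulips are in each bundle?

7

Number of bundles = gcd(612, 108, 84).
612 = 2^2 × 3^2 × 17
108 = 2^2 × 3^3
84 = 2^2 × 3 × 7
gcd(612, 108, 84) = 2^2 × 3 = 12.
red tulips per bundle = 84 / 12 = 7.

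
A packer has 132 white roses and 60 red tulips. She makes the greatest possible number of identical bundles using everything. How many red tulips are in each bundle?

Number of bundles = gcd(132, 60).
132 = 2^2 × 3 × 11
60 = 2^2 × 3 × 5
gcd(132, 60) = 2^2 × 3 = 12.
red tulips per bundle = 60 / 12 = 5.

5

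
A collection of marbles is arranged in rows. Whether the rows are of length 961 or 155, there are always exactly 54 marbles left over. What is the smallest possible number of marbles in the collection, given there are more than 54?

4859

N − 54 must be a common multiple of 961 and 155.
961 = 31^2
155 = 5 × 31
LCM(961, 155) = 5 × 31^2 = 4805.
Smallest N > 54 is LCM + 54 = 4805 + 54 = 4859.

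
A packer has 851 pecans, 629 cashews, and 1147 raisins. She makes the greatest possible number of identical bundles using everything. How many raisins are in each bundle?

31

Number of bundles = gcd(851, 629, 1147).
851 = 23 × 37
629 = 17 × 37
1147 = 31 × 37
gcd(851, 629, 1147) = 37.
raisins per bundle = 1147 / 37 = 31.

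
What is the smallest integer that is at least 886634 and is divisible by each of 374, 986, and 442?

The integer must be a common multiple of 374, 986, and 442, so a multiple of their LCM.
374 = 2 × 11 × 17
986 = 2 × 17 × 29
442 = 2 × 13 × 17
LCM(374, 986, 442) = 2 × 11 × 13 × 17 × 29 = 140998.
Smallest multiple of 140998 that is ≥ 886634: ⌈886634/140998⌉ × 140998 = 7 × 140998 = 986986.

986986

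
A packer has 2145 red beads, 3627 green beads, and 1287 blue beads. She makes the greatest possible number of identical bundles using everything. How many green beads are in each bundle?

Number of bundles = gcd(2145, 3627, 1287).
2145 = 3 × 5 × 11 × 13
3627 = 3^2 × 13 × 31
1287 = 3^2 × 11 × 13
gcd(2145, 3627, 1287) = 3 × 13 = 39.
green beads per bundle = 3627 / 39 = 93.

93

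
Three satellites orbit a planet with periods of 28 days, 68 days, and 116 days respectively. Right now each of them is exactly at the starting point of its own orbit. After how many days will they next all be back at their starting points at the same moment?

13804 days

They coincide at every common multiple of the periods; the first is the LCM.
28 = 2^2 × 7
68 = 2^2 × 17
116 = 2^2 × 29
LCM(28, 68, 116) = 2^2 × 7 × 17 × 29 = 13804.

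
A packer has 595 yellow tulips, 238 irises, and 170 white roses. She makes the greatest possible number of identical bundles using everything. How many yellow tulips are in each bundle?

Number of bundles = gcd(595, 238, 170).
595 = 5 × 7 × 17
238 = 2 × 7 × 17
170 = 2 × 5 × 17
gcd(595, 238, 170) = 17.
yellow tulips per bundle = 595 / 17 = 35.

35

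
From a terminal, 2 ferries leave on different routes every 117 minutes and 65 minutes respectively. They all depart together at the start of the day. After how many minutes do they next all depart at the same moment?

They coincide at every common multiple of the periods; the first is the LCM.
117 = 3^2 × 13
65 = 5 × 13
LCM(117, 65) = 3^2 × 5 × 13 = 585.

585 minutes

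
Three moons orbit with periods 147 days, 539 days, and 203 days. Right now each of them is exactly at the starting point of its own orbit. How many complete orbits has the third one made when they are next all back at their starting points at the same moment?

231 orbits

They are all back at their starting positions together after one LCM of the periods.
147 = 3 × 7^2
539 = 7^2 × 11
203 = 7 × 29
LCM(147, 539, 203) = 3 × 7^2 × 11 × 29 = 46893.
Orbits for period 203: 46893 / 203 = 231.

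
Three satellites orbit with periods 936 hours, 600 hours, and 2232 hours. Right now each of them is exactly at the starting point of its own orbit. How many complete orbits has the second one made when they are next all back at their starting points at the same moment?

1209 orbits

They are all back at their starting positions together after one LCM of the periods.
936 = 2^3 × 3^2 × 13
600 = 2^3 × 3 × 5^2
2232 = 2^3 × 3^2 × 31
LCM(936, 600, 2232) = 2^3 × 3^2 × 5^2 × 13 × 31 = 725400.
Orbits for period 600: 725400 / 600 = 1209.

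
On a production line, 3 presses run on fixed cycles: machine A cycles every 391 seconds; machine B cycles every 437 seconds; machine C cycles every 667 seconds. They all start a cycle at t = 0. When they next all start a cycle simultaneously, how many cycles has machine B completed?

493 cycles

All finish a whole number of cycles simultaneously at t = LCM of the periods.
391 = 17 × 23
437 = 19 × 23
667 = 23 × 29
LCM(391, 437, 667) = 17 × 19 × 23 × 29 = 215441.
Cycles for period 437: 215441 / 437 = 493.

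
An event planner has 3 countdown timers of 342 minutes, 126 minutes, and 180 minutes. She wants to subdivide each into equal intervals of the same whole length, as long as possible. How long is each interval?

The interval must divide each timer length; the longest such is the gcd.
342 = 2 × 3^2 × 19
126 = 2 × 3^2 × 7
180 = 2^2 × 3^2 × 5
gcd(342, 126, 180) = 2 × 3^2 = 18.

18 minutes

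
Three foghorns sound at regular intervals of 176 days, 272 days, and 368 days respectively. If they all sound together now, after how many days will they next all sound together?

68816 days

We need the least common multiple of the intervals.
176 = 2^4 × 11
272 = 2^4 × 17
368 = 2^4 × 23
LCM(176, 272, 368) = 2^4 × 11 × 17 × 23 = 68816.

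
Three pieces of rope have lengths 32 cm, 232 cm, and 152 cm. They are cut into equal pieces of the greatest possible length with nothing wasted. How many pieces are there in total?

Piece length = gcd(32, 232, 152).
32 = 2^5
232 = 2^3 × 29
152 = 2^3 × 19
gcd(32, 232, 152) = 2^3 = 8.
Total pieces = 32/8 + 232/8 + 152/8 = 4 + 29 + 19 = 52.

52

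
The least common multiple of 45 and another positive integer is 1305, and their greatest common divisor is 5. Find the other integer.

145

gcd × lcm = product of the two integers, so the other integer is (5 × 1305) / 45 = 145.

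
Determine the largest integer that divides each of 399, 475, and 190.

19

399 = 3 × 7 × 19
475 = 5^2 × 19
190 = 2 × 5 × 19
gcd(399, 475, 190) = 19.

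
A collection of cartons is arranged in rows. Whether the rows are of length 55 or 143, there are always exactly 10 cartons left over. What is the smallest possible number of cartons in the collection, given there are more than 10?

725

N − 10 must be a common multiple of 55 and 143.
55 = 5 × 11
143 = 11 × 13
LCM(55, 143) = 5 × 11 × 13 = 715.
Smallest N > 10 is LCM + 10 = 715 + 10 = 725.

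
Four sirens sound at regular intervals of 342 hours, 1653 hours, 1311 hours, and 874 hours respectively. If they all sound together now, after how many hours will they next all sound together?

228114 hours

The first simultaneous occurrence is after LCM of the individual periods.
342 = 2 × 3^2 × 19
1653 = 3 × 19 × 29
1311 = 3 × 19 × 23
874 = 2 × 19 × 23
LCM(342, 1653, 1311, 874) = 2 × 3^2 × 19 × 23 × 29 = 228114.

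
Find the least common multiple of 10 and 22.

110

10 = 2 × 5
22 = 2 × 11
LCM(10, 22) = 2 × 5 × 11 = 110.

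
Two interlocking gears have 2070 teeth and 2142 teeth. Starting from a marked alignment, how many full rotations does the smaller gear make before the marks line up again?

119 rotations

They are all back at their starting positions together after one LCM of the periods.
2070 = 2 × 3^2 × 5 × 23
2142 = 2 × 3^2 × 7 × 17
LCM(2070, 2142) = 2 × 3^2 × 5 × 7 × 17 × 23 = 246330.
Rotations for period 2070: 246330 / 2070 = 119.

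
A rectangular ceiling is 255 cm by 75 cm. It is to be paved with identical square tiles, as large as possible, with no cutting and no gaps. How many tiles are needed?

Tile side = gcd(255, 75).
255 = 3 × 5 × 17
75 = 3 × 5^2
gcd(255, 75) = 3 × 5 = 15.
Tiles: (255/15) × (75/15) = 17 × 5 = 85.

85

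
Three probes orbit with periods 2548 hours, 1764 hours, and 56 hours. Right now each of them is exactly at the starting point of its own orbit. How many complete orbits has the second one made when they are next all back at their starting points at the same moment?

The first common completion time is the LCM of the periods.
2548 = 2^2 × 7^2 × 13
1764 = 2^2 × 3^2 × 7^2
56 = 2^3 × 7
LCM(2548, 1764, 56) = 2^3 × 3^2 × 7^2 × 13 = 45864.
Orbits for period 1764: 45864 / 1764 = 26.

26 orbits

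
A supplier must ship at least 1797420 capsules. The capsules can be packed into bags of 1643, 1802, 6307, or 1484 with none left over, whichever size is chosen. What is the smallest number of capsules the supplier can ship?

2346204

The number of capsules must be a common multiple of 1643, 1802, 6307, and 1484, so a multiple of their LCM.
1643 = 31 × 53
1802 = 2 × 17 × 53
6307 = 7 × 17 × 53
1484 = 2^2 × 7 × 53
LCM(1643, 1802, 6307, 1484) = 2^2 × 7 × 17 × 31 × 53 = 782068.
Smallest multiple of 782068 that is ≥ 1797420: ⌈1797420/782068⌉ × 782068 = 3 × 782068 = 2346204.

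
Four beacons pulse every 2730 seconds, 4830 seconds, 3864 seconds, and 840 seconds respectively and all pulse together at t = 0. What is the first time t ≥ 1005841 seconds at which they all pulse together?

Joint pulses occur at multiples of LCM(2730, 4830, 3864, 840).
2730 = 2 × 3 × 5 × 7 × 13
4830 = 2 × 3 × 5 × 7 × 23
3864 = 2^3 × 3 × 7 × 23
840 = 2^3 × 3 × 5 × 7
LCM(2730, 4830, 3864, 840) = 2^3 × 3 × 5 × 7 × 13 × 23 = 251160.
Smallest multiple of 251160 that is ≥ 1005841: ⌈1005841/251160⌉ × 251160 = 5 × 251160 = 1255800.

1255800 seconds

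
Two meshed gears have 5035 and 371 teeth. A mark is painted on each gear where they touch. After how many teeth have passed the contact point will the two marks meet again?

We need the least common multiple of the intervals.
5035 = 5 × 19 × 53
371 = 7 × 53
LCM(5035, 371) = 5 × 7 × 19 × 53 = 35245.

35245 teeth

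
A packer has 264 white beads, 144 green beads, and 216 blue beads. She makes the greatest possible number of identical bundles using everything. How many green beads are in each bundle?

Number of bundles = gcd(264, 144, 216).
264 = 2^3 × 3 × 11
144 = 2^4 × 3^2
216 = 2^3 × 3^3
gcd(264, 144, 216) = 2^3 × 3 = 24.
green beads per bundle = 144 / 24 = 6.

6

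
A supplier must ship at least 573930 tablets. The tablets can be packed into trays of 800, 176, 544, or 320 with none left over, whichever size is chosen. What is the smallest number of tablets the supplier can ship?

598400

The number of tablets must be a common multiple of 800, 176, 544, and 320, so a multiple of their LCM.
800 = 2^5 × 5^2
176 = 2^4 × 11
544 = 2^5 × 17
320 = 2^6 × 5
LCM(800, 176, 544, 320) = 2^6 × 5^2 × 11 × 17 = 299200.
Smallest multiple of 299200 that is ≥ 573930: ⌈573930/299200⌉ × 299200 = 2 × 299200 = 598400.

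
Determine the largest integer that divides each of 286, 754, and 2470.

26

286 = 2 × 11 × 13
754 = 2 × 13 × 29
2470 = 2 × 5 × 13 × 19
gcd(286, 754, 2470) = 2 × 13 = 26.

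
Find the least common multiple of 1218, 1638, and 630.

237510

1218 = 2 × 3 × 7 × 29
1638 = 2 × 3^2 × 7 × 13
630 = 2 × 3^2 × 5 × 7
LCM(1218, 1638, 630) = 2 × 3^2 × 5 × 7 × 13 × 29 = 237510.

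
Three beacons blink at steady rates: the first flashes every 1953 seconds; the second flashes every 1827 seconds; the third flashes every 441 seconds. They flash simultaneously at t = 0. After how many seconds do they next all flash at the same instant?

They coincide at every common multiple of the periods; the first is the LCM.
1953 = 3^2 × 7 × 31
1827 = 3^2 × 7 × 29
441 = 3^2 × 7^2
LCM(1953, 1827, 441) = 3^2 × 7^2 × 29 × 31 = 396459.

396459 seconds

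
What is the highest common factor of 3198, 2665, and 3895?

41

3198 = 2 × 3 × 13 × 41
2665 = 5 × 13 × 41
3895 = 5 × 19 × 41
gcd(3198, 2665, 3895) = 41.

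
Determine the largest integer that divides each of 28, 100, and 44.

4

28 = 2^2 × 7
100 = 2^2 × 5^2
44 = 2^2 × 11
gcd(28, 100, 44) = 2^2 = 4.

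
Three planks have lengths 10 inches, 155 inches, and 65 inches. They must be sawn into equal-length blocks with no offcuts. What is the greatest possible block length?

5 inches

This is the greatest common divisor of 10, 155, and 65.
10 = 2 × 5
155 = 5 × 31
65 = 5 × 13
gcd(10, 155, 65) = 5.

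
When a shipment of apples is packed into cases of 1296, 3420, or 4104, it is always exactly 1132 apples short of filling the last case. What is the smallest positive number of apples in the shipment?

121988

Being 1132 short of a full case of size k means N ≡ −1132 (mod k), i.e. N + 1132 is a multiple of each size.
1296 = 2^4 × 3^4
3420 = 2^2 × 3^2 × 5 × 19
4104 = 2^3 × 3^3 × 19
LCM(1296, 3420, 4104) = 2^4 × 3^4 × 5 × 19 = 123120.
Smallest positive N is 123120 − 1132 = 121988.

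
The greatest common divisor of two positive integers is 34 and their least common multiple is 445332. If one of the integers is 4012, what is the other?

For two integers, gcd × lcm = product, so the other is (34 × 445332) / 4012 = 15141288 / 4012 = 3774.

3774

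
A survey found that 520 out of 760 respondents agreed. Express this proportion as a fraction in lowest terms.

13/19

520 = 2^3 × 5 × 13
760 = 2^3 × 5 × 19
gcd(520, 760) = 2^3 × 5 = 40.
Divide numerator and denominator by 40: 520/760 = 13/19.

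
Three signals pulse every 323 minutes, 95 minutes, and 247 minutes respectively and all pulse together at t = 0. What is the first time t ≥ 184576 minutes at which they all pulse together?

188955 minutes

Joint pulses occur at multiples of LCM(323, 95, 247).
323 = 17 × 19
95 = 5 × 19
247 = 13 × 19
LCM(323, 95, 247) = 5 × 13 × 17 × 19 = 20995.
Smallest multiple of 20995 that is ≥ 184576: ⌈184576/20995⌉ × 20995 = 9 × 20995 = 188955.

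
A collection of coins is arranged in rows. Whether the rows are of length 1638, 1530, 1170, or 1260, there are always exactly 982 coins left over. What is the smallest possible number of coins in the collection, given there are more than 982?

N − 982 must be a common multiple of 1638, 1530, 1170, and 1260.
1638 = 2 × 3^2 × 7 × 13
1530 = 2 × 3^2 × 5 × 17
1170 = 2 × 3^2 × 5 × 13
1260 = 2^2 × 3^2 × 5 × 7
LCM(1638, 1530, 1170, 1260) = 2^2 × 3^2 × 5 × 7 × 13 × 17 = 278460.
Smallest N > 982 is LCM + 982 = 278460 + 982 = 279442.

279442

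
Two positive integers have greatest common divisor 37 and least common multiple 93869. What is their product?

3473153

For any two positive integers, gcd × lcm = product = 37 × 93869 = 3473153.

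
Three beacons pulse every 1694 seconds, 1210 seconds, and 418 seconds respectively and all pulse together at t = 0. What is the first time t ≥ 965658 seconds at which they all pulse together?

1126510 seconds

Joint pulses occur at multiples of LCM(1694, 1210, 418).
1694 = 2 × 7 × 11^2
1210 = 2 × 5 × 11^2
418 = 2 × 11 × 19
LCM(1694, 1210, 418) = 2 × 5 × 7 × 11^2 × 19 = 160930.
Smallest multiple of 160930 that is ≥ 965658: ⌈965658/160930⌉ × 160930 = 7 × 160930 = 1126510.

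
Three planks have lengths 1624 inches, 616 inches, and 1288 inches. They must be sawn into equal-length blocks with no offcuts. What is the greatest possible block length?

This is the greatest common divisor of 1624, 616, and 1288.
1624 = 2^3 × 7 × 29
616 = 2^3 × 7 × 11
1288 = 2^3 × 7 × 23
gcd(1624, 616, 1288) = 2^3 × 7 = 56.

56 inches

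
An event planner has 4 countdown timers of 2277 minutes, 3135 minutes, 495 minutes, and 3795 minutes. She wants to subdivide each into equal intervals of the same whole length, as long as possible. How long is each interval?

The interval must divide each timer length; the longest such is the gcd.
2277 = 3^2 × 11 × 23
3135 = 3 × 5 × 11 × 19
495 = 3^2 × 5 × 11
3795 = 3 × 5 × 11 × 23
gcd(2277, 3135, 495, 3795) = 3 × 11 = 33.

33 minutes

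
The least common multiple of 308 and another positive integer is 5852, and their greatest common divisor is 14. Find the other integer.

266

gcd × lcm = product of the two integers, so the other integer is (14 × 5852) / 308 = 266.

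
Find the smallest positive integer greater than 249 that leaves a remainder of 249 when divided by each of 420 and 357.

7389

N − 249 must be a common multiple of 420 and 357.
420 = 2^2 × 3 × 5 × 7
357 = 3 × 7 × 17
LCM(420, 357) = 2^2 × 3 × 5 × 7 × 17 = 7140.
Smallest N > 249 is LCM + 249 = 7140 + 249 = 7389.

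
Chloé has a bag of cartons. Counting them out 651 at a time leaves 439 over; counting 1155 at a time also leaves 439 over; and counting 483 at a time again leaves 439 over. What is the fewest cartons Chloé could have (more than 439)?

823954

N − 439 must be a common multiple of 651, 1155, and 483.
651 = 3 × 7 × 31
1155 = 3 × 5 × 7 × 11
483 = 3 × 7 × 23
LCM(651, 1155, 483) = 3 × 5 × 7 × 11 × 23 × 31 = 823515.
Smallest N > 439 is LCM + 439 = 823515 + 439 = 823954.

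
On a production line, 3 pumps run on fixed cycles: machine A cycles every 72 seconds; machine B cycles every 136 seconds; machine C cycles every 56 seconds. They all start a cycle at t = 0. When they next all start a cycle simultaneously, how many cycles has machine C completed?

They are all back at their starting positions together after one LCM of the periods.
72 = 2^3 × 3^2
136 = 2^3 × 17
56 = 2^3 × 7
LCM(72, 136, 56) = 2^3 × 3^2 × 7 × 17 = 8568.
Cycles for period 56: 8568 / 56 = 153.

153 cycles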